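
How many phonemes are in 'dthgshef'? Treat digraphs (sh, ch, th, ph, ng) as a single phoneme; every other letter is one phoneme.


Parsing 'dthgshef' greedily, digraphs first:
  'd' -> consonant phoneme (phonemes so far: 1)
  'th' -> digraph (1 consonant phoneme) (phonemes so far: 2)
  'g' -> consonant phoneme (phonemes so far: 3)
  'sh' -> digraph (1 consonant phoneme) (phonemes so far: 4)
  'e' -> vowel phoneme (phonemes so far: 5)
  'f' -> consonant phoneme (phonemes so far: 6)
Total phonemes: 6

6


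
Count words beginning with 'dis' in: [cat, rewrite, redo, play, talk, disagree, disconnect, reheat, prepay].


Checking each word for prefix 'dis':
  'cat' -> no (count: 0)
  'rewrite' -> no (count: 0)
  'redo' -> no (count: 0)
  'play' -> no (count: 0)
  'talk' -> no (count: 0)
  'disagree' -> YES, starts with 'dis' (count: 1)
  'disconnect' -> YES, starts with 'dis' (count: 2)
  'reheat' -> no (count: 2)
  'prepay' -> no (count: 2)
Total with prefix 'dis': 2

2


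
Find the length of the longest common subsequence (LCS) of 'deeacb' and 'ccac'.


DP table for LCS of 'deeacb' and 'ccac':
       c  c  a  c
    0  0  0  0  0
  d 0  0  0  0  0
  e 0  0  0  0  0
  e 0  0  0  0  0
  a 0  0  0  1  1
  c 0  1  1  1  2
  b 0  1  1  1  2
LCS: 'ac'
LCS length = 2

2


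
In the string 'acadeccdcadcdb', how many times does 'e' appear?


Scanning 'acadeccdcadcdb' for 'e':
  Position 4: 'e' -> MATCH (count: 1)
Total occurrences of 'e': 1

1


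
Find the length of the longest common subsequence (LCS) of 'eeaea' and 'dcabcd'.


DP table for LCS of 'eeaea' and 'dcabcd':
       d  c  a  b  c  d
    0  0  0  0  0  0  0
  e 0  0  0  0  0  0  0
  e 0  0  0  0  0  0  0
  a 0  0  0  1  1  1  1
  e 0  0  0  1  1  1  1
  a 0  0  0  1  1  1  1
LCS: 'a'
LCS length = 1

1


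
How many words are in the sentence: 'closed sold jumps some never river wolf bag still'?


Counting words by splitting on spaces:
  Word 1: 'closed'
  Word 2: 'sold'
  Word 3: 'jumps'
  Word 4: 'some'
  Word 5: 'never'
  Word 6: 'river'
  Word 7: 'wolf'
  Word 8: 'bag'
  Word 9: 'still'
Total words: 9

9


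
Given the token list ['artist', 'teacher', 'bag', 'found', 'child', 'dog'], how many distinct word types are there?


Listing all tokens and tracking unique types:
  Token 1: 'artist' -> NEW (unique so far: 1)
  Token 2: 'teacher' -> NEW (unique so far: 2)
  Token 3: 'bag' -> NEW (unique so far: 3)
  Token 4: 'found' -> NEW (unique so far: 4)
  Token 5: 'child' -> NEW (unique so far: 5)
  Token 6: 'dog' -> NEW (unique so far: 6)
Unique types: ('artist', 'bag', 'child', 'dog', 'found', 'teacher')
Vocabulary size: 6

6


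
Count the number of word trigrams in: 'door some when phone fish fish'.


Word trigrams from [6] words:
  Trigram 1: (door some when)
  Trigram 2: (some when phone)
  Trigram 3: (when phone fish)
  Trigram 4: (phone fish fish)
Total word trigrams: 6 - 2 = 4

4


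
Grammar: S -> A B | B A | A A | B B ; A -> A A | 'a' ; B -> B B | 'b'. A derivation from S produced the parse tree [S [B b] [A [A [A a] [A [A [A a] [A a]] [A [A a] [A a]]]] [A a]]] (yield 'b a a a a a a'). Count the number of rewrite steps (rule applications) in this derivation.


Every bracketed nonterminal node [X ...] in the tree is produced by exactly one rule application.
Reading the tree off as a leftmost derivation:
  Step 1: S  =>  B A   (applied S -> B A)
  Step 2: B A  =>  b A   (applied B -> b)
  Step 3: b A  =>  b A A   (applied A -> A A)
  Step 4: b A A  =>  b A A A   (applied A -> A A)
  Step 5: b A A A  =>  b a A A   (applied A -> a)
  Step 6: b a A A  =>  b a A A A   (applied A -> A A)
  Step 7: b a A A A  =>  b a A A A A   (applied A -> A A)
  Step 8: b a A A A A  =>  b a a A A A   (applied A -> a)
  Step 9: b a a A A A  =>  b a a a A A   (applied A -> a)
  Step 10: b a a a A A  =>  b a a a A A A   (applied A -> A A)
  Step 11: b a a a A A A  =>  b a a a a A A   (applied A -> a)
  Step 12: b a a a a A A  =>  b a a a a a A   (applied A -> a)
  Step 13: b a a a a a A  =>  b a a a a a a   (applied A -> a)
Final yield: b a a a a a a
Total rewrite steps: 13

13


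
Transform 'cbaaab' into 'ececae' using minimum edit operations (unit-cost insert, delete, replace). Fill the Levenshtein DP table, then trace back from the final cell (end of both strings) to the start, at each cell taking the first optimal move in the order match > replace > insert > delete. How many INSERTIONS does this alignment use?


Edit distance = 5. Backtracking from cell (6, 6) with preference match > replace > insert > delete,
then listing the resulting alignment 'cbaaab' -> 'ececae' left to right:
  Step 1: replace c->e
  Step 2: replace b->c
  Step 3: replace a->e
  Step 4: replace a->c
  Step 5: keep 'a'
  Step 6: replace b->e
Total insertions: 0

0


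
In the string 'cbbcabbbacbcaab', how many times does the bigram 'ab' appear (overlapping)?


Scanning 'cbbcabbbacbcaab' for bigram 'ab':
  Position 0: 'cb' -> no
  Position 1: 'bb' -> no
  Position 2: 'bc' -> no
  Position 3: 'ca' -> no
  Position 4: 'ab' -> MATCH
  Position 5: 'bb' -> no
  Position 6: 'bb' -> no
  Position 7: 'ba' -> no
  Position 8: 'ac' -> no
  Position 9: 'cb' -> no
  Position 10: 'bc' -> no
  Position 11: 'ca' -> no
  Position 12: 'aa' -> no
  Position 13: 'ab' -> MATCH
Total matches: 2

2


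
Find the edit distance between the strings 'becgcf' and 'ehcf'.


Building DP table for s1='becgcf' (len 6) and s2='ehcf' (len 4):
       e  h  c  f
    0  1  2  3  4
  b 1  1  2  3  4
  e 2  1  2  3  4
  c 3  2  2  2  3
  g 4  3  3  3  3
  c 5  4  4  3  4
  f 6  5  5  4  3
Edit distance = dp[6][4] = 3

3


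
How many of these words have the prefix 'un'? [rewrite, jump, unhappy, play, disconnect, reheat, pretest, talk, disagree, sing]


Checking each word for prefix 'un':
  'rewrite' -> no (count: 0)
  'jump' -> no (count: 0)
  'unhappy' -> YES, starts with 'un' (count: 1)
  'play' -> no (count: 1)
  'disconnect' -> no (count: 1)
  'reheat' -> no (count: 1)
  'pretest' -> no (count: 1)
  'talk' -> no (count: 1)
  'disagree' -> no (count: 1)
  'sing' -> no (count: 1)
Total with prefix 'un': 1

1


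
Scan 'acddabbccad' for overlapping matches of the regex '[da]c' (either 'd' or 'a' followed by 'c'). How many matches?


Pattern: [da]c means either 'd' or 'a' followed by 'c'.
Scanning 'acddabbccad' position-by-position:
  Pos 0: window 'ac' -> MATCH
  Pos 1: window 'cd' -> no
  Pos 2: window 'dd' -> no
  Pos 3: window 'da' -> no
  Pos 4: window 'ab' -> no
  Pos 5: window 'bb' -> no
  Pos 6: window 'bc' -> no
  Pos 7: window 'cc' -> no
  Pos 8: window 'ca' -> no
  Pos 9: window 'ad' -> no
  Pos 10: window 'd' -> no
Total matches: 1

1


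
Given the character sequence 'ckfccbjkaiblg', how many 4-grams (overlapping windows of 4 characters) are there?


String 'ckfccbjkaiblg' has length L = 13.
Number of overlapping n-grams = L - n + 1
Substituting: 13 - 4 + 1 = 10

10


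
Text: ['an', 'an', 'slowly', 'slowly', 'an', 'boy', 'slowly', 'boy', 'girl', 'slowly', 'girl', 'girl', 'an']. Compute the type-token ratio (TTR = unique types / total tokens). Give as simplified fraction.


Tokens: 13
Unique types: ('an', 'boy', 'girl', 'slowly') = 4
TTR = 4/13
Already in lowest terms.

4/13


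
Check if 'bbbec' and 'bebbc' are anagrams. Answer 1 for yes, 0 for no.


Sort characters of 'bbbec': 'bbbce'
Sort characters of 'bebbc': 'bbbce'
Sorted forms match -> they ARE anagrams
Result: 1

1


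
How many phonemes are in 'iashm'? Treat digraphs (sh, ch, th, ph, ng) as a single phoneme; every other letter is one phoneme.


Parsing 'iashm' greedily, digraphs first:
  'i' -> vowel phoneme (phonemes so far: 1)
  'a' -> vowel phoneme (phonemes so far: 2)
  'sh' -> digraph (1 consonant phoneme) (phonemes so far: 3)
  'm' -> consonant phoneme (phonemes so far: 4)
Total phonemes: 4

4


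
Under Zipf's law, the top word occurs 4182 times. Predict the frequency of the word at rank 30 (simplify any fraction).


Zipf's law: freq(rank) = f1 / rank
f1 = 4182, rank = 30
freq = 4182 / 30
GCD(4182, 30) = 6
Simplified: 697/5

697/5


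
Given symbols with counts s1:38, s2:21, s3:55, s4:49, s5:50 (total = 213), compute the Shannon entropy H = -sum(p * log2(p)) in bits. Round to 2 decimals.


Computing entropy H = -sum(p_i * log2(p_i)):
  s1: p = 38/213 = 0.1784, -p*log2(p) = 0.4437
  s2: p = 21/213 = 0.0986, -p*log2(p) = 0.3295
  s3: p = 55/213 = 0.2582, -p*log2(p) = 0.5044
  s4: p = 49/213 = 0.2300, -p*log2(p) = 0.4877
  s5: p = 50/213 = 0.2347, -p*log2(p) = 0.4908
H = sum of terms = 2.2561
Rounded to 2 decimals: 2.26

2.26


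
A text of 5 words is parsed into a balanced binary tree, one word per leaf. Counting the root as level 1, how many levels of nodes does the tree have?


In a balanced binary tree with n leaves the deepest leaf is ceil(log2(n)) edges below the root,
so counting node levels inclusive of root and leaves gives ceil(log2(n)) + 1 levels.
log2(5) = 2.3219
ceil(2.3219) = 3
levels = 3 + 1 = 4

4


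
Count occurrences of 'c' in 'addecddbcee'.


Scanning 'addecddbcee' for 'c':
  Position 4: 'c' -> MATCH (count: 1)
  Position 8: 'c' -> MATCH (count: 2)
Total occurrences of 'c': 2

2


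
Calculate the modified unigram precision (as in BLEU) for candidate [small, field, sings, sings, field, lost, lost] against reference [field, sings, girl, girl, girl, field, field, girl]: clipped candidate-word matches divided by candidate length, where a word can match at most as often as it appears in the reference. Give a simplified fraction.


Reference word counts: {'field': 3, 'girl': 4, 'sings': 1}
Checking each candidate word (with clipping):
  'small' -> not in reference -> no match (matches: 0)
  'field' -> in reference (ref count 3, used 1/3) -> match (matches: 1)
  'sings' -> in reference (ref count 1, used 1/1) -> match (matches: 2)
  'sings' -> ref count 1 already used up (1/1) -> clipped, no match (matches: 2)
  'field' -> in reference (ref count 3, used 2/3) -> match (matches: 3)
  'lost' -> not in reference -> no match (matches: 3)
  'lost' -> not in reference -> no match (matches: 3)
Clipped matches: 3, Candidate length: 7
Precision = 3/7

3/7


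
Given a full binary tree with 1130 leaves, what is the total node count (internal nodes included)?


Leaf nodes (terminals): 1130
Internal nodes = n - 1 = 1130 - 1 = 1129
Total = leaves + internal = 1130 + 1129 = 2259

2259


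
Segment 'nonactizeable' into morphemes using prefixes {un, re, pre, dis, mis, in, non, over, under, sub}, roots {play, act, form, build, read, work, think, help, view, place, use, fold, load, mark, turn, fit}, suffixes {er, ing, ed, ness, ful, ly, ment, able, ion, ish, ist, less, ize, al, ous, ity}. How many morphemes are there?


Segmenting 'nonactizeable' against the inventory:
  'non' -> prefix (morpheme 1)
  'act' -> root (morpheme 2)
  'ize' -> suffix (morpheme 3)
  'able' -> suffix (morpheme 4)
Total morphemes: 4

4


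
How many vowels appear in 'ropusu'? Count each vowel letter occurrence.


Scanning each character of 'ropusu':
  Position 1: 'r' -> consonant (running count: 0)
  Position 2: 'o' -> vowel (running count: 1)
  Position 3: 'p' -> consonant (running count: 1)
  Position 4: 'u' -> vowel (running count: 2)
  Position 5: 's' -> consonant (running count: 2)
  Position 6: 'u' -> vowel (running count: 3)
Total vowels: 3

3


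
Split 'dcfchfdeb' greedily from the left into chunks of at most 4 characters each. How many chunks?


'dcfchfdeb' has 9 characters.
Chunking with max size 4:
  Chunk 1: 'dcfc' (positions 0-3)
  Chunk 2: 'hfde' (positions 4-7)
  Chunk 3: 'b' (positions 8-8)
Total chunks: ceil(9 / 4) = 3

3


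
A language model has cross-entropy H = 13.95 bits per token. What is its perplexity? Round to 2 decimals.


Perplexity formula: PP = 2^H
H = 13.95
PP = 2^13.95
Decompose: 2^13.95 = 2^13 * 2^0.95
2^13 = 8192, 2^0.95 ~ 1.9318727
PP ~ 8192 * 1.9318727 = 15825.9011584
Rounded to 2 decimals: 15825.90

15825.90


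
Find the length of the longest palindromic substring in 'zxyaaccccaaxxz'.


Scanning 'zxyaaccccaaxxz' for palindromic substrings.
Substring at positions 3-10: 'aaccccaa'.
Check: reverse('aaccccaa') = 'aaccccaa' -> palindrome confirmed.
Neighbouring characters ('y' / 'x') break symmetry, so it cannot extend further.
No longer palindromic substring exists; longest length = 8

8


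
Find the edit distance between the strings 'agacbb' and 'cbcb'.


Building DP table for s1='agacbb' (len 6) and s2='cbcb' (len 4):
       c  b  c  b
    0  1  2  3  4
  a 1  1  2  3  4
  g 2  2  2  3  4
  a 3  3  3  3  4
  c 4  3  4  3  4
  b 5  4  3  4  3
  b 6  5  4  4  4
Edit distance = dp[6][4] = 4

4


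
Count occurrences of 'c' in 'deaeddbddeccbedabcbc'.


Scanning 'deaeddbddeccbedabcbc' for 'c':
  Position 10: 'c' -> MATCH (count: 1)
  Position 11: 'c' -> MATCH (count: 2)
  Position 17: 'c' -> MATCH (count: 3)
  Position 19: 'c' -> MATCH (count: 4)
Total occurrences of 'c': 4

4


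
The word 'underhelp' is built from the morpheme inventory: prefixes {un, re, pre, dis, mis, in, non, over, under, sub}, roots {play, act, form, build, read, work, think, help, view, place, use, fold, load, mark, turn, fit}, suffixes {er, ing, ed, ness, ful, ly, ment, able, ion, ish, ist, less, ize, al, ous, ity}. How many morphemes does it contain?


Segmenting 'underhelp' against the inventory:
  'under' -> prefix (morpheme 1)
  'help' -> root (morpheme 2)
Total morphemes: 2

2


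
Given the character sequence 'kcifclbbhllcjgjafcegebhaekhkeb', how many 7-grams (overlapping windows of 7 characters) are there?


String 'kcifclbbhllcjgjafcegebhaekhkeb' has length L = 30.
Number of overlapping n-grams = L - n + 1
Substituting: 30 - 7 + 1 = 24

24


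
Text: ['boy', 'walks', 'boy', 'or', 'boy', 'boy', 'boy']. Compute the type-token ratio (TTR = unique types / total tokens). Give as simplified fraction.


Tokens: 7
Unique types: ('boy', 'or', 'walks') = 3
TTR = 3/7
Already in lowest terms.

3/7


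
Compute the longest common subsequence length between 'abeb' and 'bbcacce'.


DP table for LCS of 'abeb' and 'bbcacce':
       b  b  c  a  c  c  e
    0  0  0  0  0  0  0  0
  a 0  0  0  0  1  1  1  1
  b 0  1  1  1  1  1  1  1
  e 0  1  1  1  1  1  1  2
  b 0  1  2  2  2  2  2  2
LCS: 'ae'
LCS length = 2

2


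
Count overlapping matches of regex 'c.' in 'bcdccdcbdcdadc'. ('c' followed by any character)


Pattern: c. means 'c' followed by any character.
Scanning 'bcdccdcbdcdadc' position-by-position:
  Pos 0: window 'bc' -> no
  Pos 1: window 'cd' -> MATCH
  Pos 2: window 'dc' -> no
  Pos 3: window 'cc' -> MATCH
  Pos 4: window 'cd' -> MATCH
  Pos 5: window 'dc' -> no
  Pos 6: window 'cb' -> MATCH
  Pos 7: window 'bd' -> no
  Pos 8: window 'dc' -> no
  Pos 9: window 'cd' -> MATCH
  Pos 10: window 'da' -> no
  Pos 11: window 'ad' -> no
  Pos 12: window 'dc' -> no
  Pos 13: window 'c' -> no
Total matches: 5

5


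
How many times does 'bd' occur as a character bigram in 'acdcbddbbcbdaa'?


Scanning 'acdcbddbbcbdaa' for bigram 'bd':
  Position 0: 'ac' -> no
  Position 1: 'cd' -> no
  Position 2: 'dc' -> no
  Position 3: 'cb' -> no
  Position 4: 'bd' -> MATCH
  Position 5: 'dd' -> no
  Position 6: 'db' -> no
  Position 7: 'bb' -> no
  Position 8: 'bc' -> no
  Position 9: 'cb' -> no
  Position 10: 'bd' -> MATCH
  Position 11: 'da' -> no
  Position 12: 'aa' -> no
Total matches: 2

2


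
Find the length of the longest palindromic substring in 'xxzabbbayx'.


Scanning 'xxzabbbayx' for palindromic substrings.
Substring at positions 3-7: 'abbba'.
Check: reverse('abbba') = 'abbba' -> palindrome confirmed.
Neighbouring characters ('z' / 'y') break symmetry, so it cannot extend further.
No longer palindromic substring exists; longest length = 5

5


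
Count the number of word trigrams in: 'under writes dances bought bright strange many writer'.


Word trigrams from [8] words:
  Trigram 1: (under writes dances)
  Trigram 2: (writes dances bought)
  Trigram 3: (dances bought bright)
  Trigram 4: (bought bright strange)
  Trigram 5: (bright strange many)
  Trigram 6: (strange many writer)
Total word trigrams: 8 - 2 = 6

6


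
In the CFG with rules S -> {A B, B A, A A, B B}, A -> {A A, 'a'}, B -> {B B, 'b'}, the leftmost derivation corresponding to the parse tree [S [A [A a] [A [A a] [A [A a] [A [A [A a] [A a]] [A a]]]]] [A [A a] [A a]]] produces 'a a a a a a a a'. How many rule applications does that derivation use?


Every bracketed nonterminal node [X ...] in the tree is produced by exactly one rule application.
Reading the tree off as a leftmost derivation:
  Step 1: S  =>  A A   (applied S -> A A)
  Step 2: A A  =>  A A A   (applied A -> A A)
  Step 3: A A A  =>  a A A   (applied A -> a)
  Step 4: a A A  =>  a A A A   (applied A -> A A)
  Step 5: a A A A  =>  a a A A   (applied A -> a)
  Step 6: a a A A  =>  a a A A A   (applied A -> A A)
  Step 7: a a A A A  =>  a a a A A   (applied A -> a)
  Step 8: a a a A A  =>  a a a A A A   (applied A -> A A)
  Step 9: a a a A A A  =>  a a a A A A A   (applied A -> A A)
  Step 10: a a a A A A A  =>  a a a a A A A   (applied A -> a)
  Step 11: a a a a A A A  =>  a a a a a A A   (applied A -> a)
  Step 12: a a a a a A A  =>  a a a a a a A   (applied A -> a)
  Step 13: a a a a a a A  =>  a a a a a a A A   (applied A -> A A)
  Step 14: a a a a a a A A  =>  a a a a a a a A   (applied A -> a)
  Step 15: a a a a a a a A  =>  a a a a a a a a   (applied A -> a)
Final yield: a a a a a a a a
Total rewrite steps: 15

15


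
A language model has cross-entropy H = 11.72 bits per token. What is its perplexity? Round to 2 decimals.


Perplexity formula: PP = 2^H
H = 11.72
PP = 2^11.72
Decompose: 2^11.72 = 2^11 * 2^0.72
2^11 = 2048, 2^0.72 ~ 1.6471820
PP ~ 2048 * 1.6471820 = 3373.4287360
Rounded to 2 decimals: 3373.43

3373.43


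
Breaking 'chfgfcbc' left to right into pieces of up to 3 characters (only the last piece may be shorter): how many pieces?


'chfgfcbc' has 8 characters.
Chunking with max size 3:
  Chunk 1: 'chf' (positions 0-2)
  Chunk 2: 'gfc' (positions 3-5)
  Chunk 3: 'bc' (positions 6-7)
Total chunks: ceil(8 / 3) = 3

3


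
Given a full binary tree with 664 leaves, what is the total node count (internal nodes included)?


Leaf nodes (terminals): 664
Internal nodes = n - 1 = 664 - 1 = 663
Total = leaves + internal = 664 + 663 = 1327

1327


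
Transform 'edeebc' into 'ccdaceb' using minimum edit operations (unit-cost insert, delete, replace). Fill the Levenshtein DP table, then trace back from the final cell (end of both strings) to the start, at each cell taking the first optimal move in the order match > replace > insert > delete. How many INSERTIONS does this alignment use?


Edit distance = 5. Backtracking from cell (6, 7) with preference match > replace > insert > delete,
then listing the resulting alignment 'edeebc' -> 'ccdaceb' left to right:
  Step 1: insert 'c' [insertion #1]
  Step 2: replace e->c
  Step 3: keep 'd'
  Step 4: insert 'a' [insertion #2]
  Step 5: replace e->c
  Step 6: keep 'e'
  Step 7: keep 'b'
  Step 8: delete 'c'
Total insertions: 2

2


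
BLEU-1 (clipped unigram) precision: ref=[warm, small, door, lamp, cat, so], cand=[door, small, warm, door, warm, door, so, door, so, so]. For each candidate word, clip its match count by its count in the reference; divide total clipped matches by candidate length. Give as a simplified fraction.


Reference word counts: {'cat': 1, 'door': 1, 'lamp': 1, 'small': 1, 'so': 1, 'warm': 1}
Checking each candidate word (with clipping):
  'door' -> in reference (ref count 1, used 1/1) -> match (matches: 1)
  'small' -> in reference (ref count 1, used 1/1) -> match (matches: 2)
  'warm' -> in reference (ref count 1, used 1/1) -> match (matches: 3)
  'door' -> ref count 1 already used up (1/1) -> clipped, no match (matches: 3)
  'warm' -> ref count 1 already used up (1/1) -> clipped, no match (matches: 3)
  'door' -> ref count 1 already used up (1/1) -> clipped, no match (matches: 3)
  'so' -> in reference (ref count 1, used 1/1) -> match (matches: 4)
  'door' -> ref count 1 already used up (1/1) -> clipped, no match (matches: 4)
  'so' -> ref count 1 already used up (1/1) -> clipped, no match (matches: 4)
  'so' -> ref count 1 already used up (1/1) -> clipped, no match (matches: 4)
Clipped matches: 4, Candidate length: 10
Precision = 4/10 = 2/5

2/5


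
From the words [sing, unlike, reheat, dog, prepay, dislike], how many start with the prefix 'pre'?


Checking each word for prefix 'pre':
  'sing' -> no (count: 0)
  'unlike' -> no (count: 0)
  'reheat' -> no (count: 0)
  'dog' -> no (count: 0)
  'prepay' -> YES, starts with 'pre' (count: 1)
  'dislike' -> no (count: 1)
Total with prefix 'pre': 1

1


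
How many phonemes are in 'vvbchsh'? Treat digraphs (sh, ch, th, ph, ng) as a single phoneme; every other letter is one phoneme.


Parsing 'vvbchsh' greedily, digraphs first:
  'v' -> consonant phoneme (phonemes so far: 1)
  'v' -> consonant phoneme (phonemes so far: 2)
  'b' -> consonant phoneme (phonemes so far: 3)
  'ch' -> digraph (1 consonant phoneme) (phonemes so far: 4)
  'sh' -> digraph (1 consonant phoneme) (phonemes so far: 5)
Total phonemes: 5

5


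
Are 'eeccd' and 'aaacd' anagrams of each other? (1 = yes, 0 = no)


Sort characters of 'eeccd': 'ccdee'
Sort characters of 'aaacd': 'aaacd'
Sorted forms differ -> they are NOT anagrams
Result: 0

0


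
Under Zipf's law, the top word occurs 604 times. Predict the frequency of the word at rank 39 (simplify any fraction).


Zipf's law: freq(rank) = f1 / rank
f1 = 604, rank = 39
freq = 604 / 39
GCD(604, 39) = 1
Simplified: 604/39

604/39


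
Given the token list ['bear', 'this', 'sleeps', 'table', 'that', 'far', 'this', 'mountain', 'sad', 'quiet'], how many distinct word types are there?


Listing all tokens and tracking unique types:
  Token 1: 'bear' -> NEW (unique so far: 1)
  Token 2: 'this' -> NEW (unique so far: 2)
  Token 3: 'sleeps' -> NEW (unique so far: 3)
  Token 4: 'table' -> NEW (unique so far: 4)
  Token 5: 'that' -> NEW (unique so far: 5)
  Token 6: 'far' -> NEW (unique so far: 6)
  Token 7: 'this' -> duplicate (unique so far: 6)
  Token 8: 'mountain' -> NEW (unique so far: 7)
  Token 9: 'sad' -> NEW (unique so far: 8)
  Token 10: 'quiet' -> NEW (unique so far: 9)
Unique types: ('bear', 'far', 'mountain', 'quiet', 'sad', 'sleeps', 'table', 'that', 'this')
Vocabulary size: 9

9


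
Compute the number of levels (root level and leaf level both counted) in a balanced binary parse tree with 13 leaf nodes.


In a balanced binary tree with n leaves the deepest leaf is ceil(log2(n)) edges below the root,
so counting node levels inclusive of root and leaves gives ceil(log2(n)) + 1 levels.
log2(13) = 3.7004
ceil(3.7004) = 4
levels = 4 + 1 = 5

5


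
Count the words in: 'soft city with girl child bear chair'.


Counting words by splitting on spaces:
  Word 1: 'soft'
  Word 2: 'city'
  Word 3: 'with'
  Word 4: 'girl'
  Word 5: 'child'
  Word 6: 'bear'
  Word 7: 'chair'
Total words: 7

7


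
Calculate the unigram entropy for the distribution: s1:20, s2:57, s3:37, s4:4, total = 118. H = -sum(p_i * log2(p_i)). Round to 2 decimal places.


Computing entropy H = -sum(p_i * log2(p_i)):
  s1: p = 20/118 = 0.1695, -p*log2(p) = 0.4340
  s2: p = 57/118 = 0.4831, -p*log2(p) = 0.5071
  s3: p = 37/118 = 0.3136, -p*log2(p) = 0.5246
  s4: p = 4/118 = 0.0339, -p*log2(p) = 0.1655
H = sum of terms = 1.6312
Rounded to 2 decimals: 1.63

1.63


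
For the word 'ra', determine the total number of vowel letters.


Scanning each character of 'ra':
  Position 1: 'r' -> consonant (running count: 0)
  Position 2: 'a' -> vowel (running count: 1)
Total vowels: 1

1


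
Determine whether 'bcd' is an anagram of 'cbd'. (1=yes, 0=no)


Sort characters of 'bcd': 'bcd'
Sort characters of 'cbd': 'bcd'
Sorted forms match -> they ARE anagrams
Result: 1

1


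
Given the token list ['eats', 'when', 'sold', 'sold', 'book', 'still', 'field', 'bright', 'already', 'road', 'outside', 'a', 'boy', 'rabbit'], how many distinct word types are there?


Listing all tokens and tracking unique types:
  Token 1: 'eats' -> NEW (unique so far: 1)
  Token 2: 'when' -> NEW (unique so far: 2)
  Token 3: 'sold' -> NEW (unique so far: 3)
  Token 4: 'sold' -> duplicate (unique so far: 3)
  Token 5: 'book' -> NEW (unique so far: 4)
  Token 6: 'still' -> NEW (unique so far: 5)
  Token 7: 'field' -> NEW (unique so far: 6)
  Token 8: 'bright' -> NEW (unique so far: 7)
  Token 9: 'already' -> NEW (unique so far: 8)
  Token 10: 'road' -> NEW (unique so far: 9)
  Token 11: 'outside' -> NEW (unique so far: 10)
  Token 12: 'a' -> NEW (unique so far: 11)
  Token 13: 'boy' -> NEW (unique so far: 12)
  Token 14: 'rabbit' -> NEW (unique so far: 13)
Unique types: ('a', 'already', 'book', 'boy', 'bright', 'eats', 'field', 'outside', 'rabbit', 'road', 'sold', 'still', 'when')
Vocabulary size: 13

13


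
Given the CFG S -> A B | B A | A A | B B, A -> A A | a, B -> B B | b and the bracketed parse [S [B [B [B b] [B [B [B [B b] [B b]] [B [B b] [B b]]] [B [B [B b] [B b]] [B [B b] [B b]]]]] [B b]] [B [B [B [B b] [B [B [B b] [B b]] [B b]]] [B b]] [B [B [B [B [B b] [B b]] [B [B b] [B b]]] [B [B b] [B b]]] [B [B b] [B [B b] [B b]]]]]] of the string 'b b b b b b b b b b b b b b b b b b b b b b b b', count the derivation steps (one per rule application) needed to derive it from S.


Every bracketed nonterminal node [X ...] in the tree is produced by exactly one rule application.
Reading the tree off as a leftmost derivation:
  Step 1: S  =>  B B   (applied S -> B B)
  Step 2: B B  =>  B B B   (applied B -> B B)
  Step 3: B B B  =>  B B B B   (applied B -> B B)
  Step 4: B B B B  =>  b B B B   (applied B -> b)
  Step 5: b B B B  =>  b B B B B   (applied B -> B B)
  Step 6: b B B B B  =>  b B B B B B   (applied B -> B B)
  Step 7: b B B B B B  =>  b B B B B B B   (applied B -> B B)
  Step 8: b B B B B B B  =>  b b B B B B B   (applied B -> b)
  Step 9: b b B B B B B  =>  b b b B B B B   (applied B -> b)
  Step 10: b b b B B B B  =>  b b b B B B B B   (applied B -> B B)
  Step 11: b b b B B B B B  =>  b b b b B B B B   (applied B -> b)
  Step 12: b b b b B B B B  =>  b b b b b B B B   (applied B -> b)
  Step 13: b b b b b B B B  =>  b b b b b B B B B   (applied B -> B B)
  Step 14: b b b b b B B B B  =>  b b b b b B B B B B   (applied B -> B B)
  Step 15: b b b b b B B B B B  =>  b b b b b b B B B B   (applied B -> b)
  Step 16: b b b b b b B B B B  =>  b b b b b b b B B B   (applied B -> b)
  Step 17: b b b b b b b B B B  =>  b b b b b b b B B B B   (applied B -> B B)
  Step 18: b b b b b b b B B B B  =>  b b b b b b b b B B B   (applied B -> b)
  Step 19: b b b b b b b b B B B  =>  b b b b b b b b b B B   (applied B -> b)
  Step 20: b b b b b b b b b B B  =>  b b b b b b b b b b B   (applied B -> b)
  Step 21: b b b b b b b b b b B  =>  b b b b b b b b b b B B   (applied B -> B B)
  Step 22: b b b b b b b b b b B B  =>  b b b b b b b b b b B B B   (applied B -> B B)
  Step 23: b b b b b b b b b b B B B  =>  b b b b b b b b b b B B B B   (applied B -> B B)
  Step 24: b b b b b b b b b b B B B B  =>  b b b b b b b b b b b B B B   (applied B -> b)
  Step 25: b b b b b b b b b b b B B B  =>  b b b b b b b b b b b B B B B   (applied B -> B B)
  Step 26: b b b b b b b b b b b B B B B  =>  b b b b b b b b b b b B B B B B   (applied B -> B B)
  Step 27: b b b b b b b b b b b B B B B B  =>  b b b b b b b b b b b b B B B B   (applied B -> b)
  Step 28: b b b b b b b b b b b b B B B B  =>  b b b b b b b b b b b b b B B B   (applied B -> b)
  Step 29: b b b b b b b b b b b b b B B B  =>  b b b b b b b b b b b b b b B B   (applied B -> b)
  Step 30: b b b b b b b b b b b b b b B B  =>  b b b b b b b b b b b b b b b B   (applied B -> b)
  Step 31: b b b b b b b b b b b b b b b B  =>  b b b b b b b b b b b b b b b B B   (applied B -> B B)
  Step 32: b b b b b b b b b b b b b b b B B  =>  b b b b b b b b b b b b b b b B B B   (applied B -> B B)
  Step 33: b b b b b b b b b b b b b b b B B B  =>  b b b b b b b b b b b b b b b B B B B   (applied B -> B B)
  Step 34: b b b b b b b b b b b b b b b B B B B  =>  b b b b b b b b b b b b b b b B B B B B   (applied B -> B B)
  Step 35: b b b b b b b b b b b b b b b B B B B B  =>  b b b b b b b b b b b b b b b b B B B B   (applied B -> b)
  Step 36: b b b b b b b b b b b b b b b b B B B B  =>  b b b b b b b b b b b b b b b b b B B B   (applied B -> b)
  Step 37: b b b b b b b b b b b b b b b b b B B B  =>  b b b b b b b b b b b b b b b b b B B B B   (applied B -> B B)
  Step 38: b b b b b b b b b b b b b b b b b B B B B  =>  b b b b b b b b b b b b b b b b b b B B B   (applied B -> b)
  Step 39: b b b b b b b b b b b b b b b b b b B B B  =>  b b b b b b b b b b b b b b b b b b b B B   (applied B -> b)
  Step 40: b b b b b b b b b b b b b b b b b b b B B  =>  b b b b b b b b b b b b b b b b b b b B B B   (applied B -> B B)
  Step 41: b b b b b b b b b b b b b b b b b b b B B B  =>  b b b b b b b b b b b b b b b b b b b b B B   (applied B -> b)
  Step 42: b b b b b b b b b b b b b b b b b b b b B B  =>  b b b b b b b b b b b b b b b b b b b b b B   (applied B -> b)
  Step 43: b b b b b b b b b b b b b b b b b b b b b B  =>  b b b b b b b b b b b b b b b b b b b b b B B   (applied B -> B B)
  Step 44: b b b b b b b b b b b b b b b b b b b b b B B  =>  b b b b b b b b b b b b b b b b b b b b b b B   (applied B -> b)
  Step 45: b b b b b b b b b b b b b b b b b b b b b b B  =>  b b b b b b b b b b b b b b b b b b b b b b B B   (applied B -> B B)
  Step 46: b b b b b b b b b b b b b b b b b b b b b b B B  =>  b b b b b b b b b b b b b b b b b b b b b b b B   (applied B -> b)
  Step 47: b b b b b b b b b b b b b b b b b b b b b b b B  =>  b b b b b b b b b b b b b b b b b b b b b b b b   (applied B -> b)
Final yield: b b b b b b b b b b b b b b b b b b b b b b b b
Total rewrite steps: 47

47


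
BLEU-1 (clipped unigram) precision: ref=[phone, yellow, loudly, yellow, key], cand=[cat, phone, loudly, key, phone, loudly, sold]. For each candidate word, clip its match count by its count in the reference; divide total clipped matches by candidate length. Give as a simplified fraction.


Reference word counts: {'key': 1, 'loudly': 1, 'phone': 1, 'yellow': 2}
Checking each candidate word (with clipping):
  'cat' -> not in reference -> no match (matches: 0)
  'phone' -> in reference (ref count 1, used 1/1) -> match (matches: 1)
  'loudly' -> in reference (ref count 1, used 1/1) -> match (matches: 2)
  'key' -> in reference (ref count 1, used 1/1) -> match (matches: 3)
  'phone' -> ref count 1 already used up (1/1) -> clipped, no match (matches: 3)
  'loudly' -> ref count 1 already used up (1/1) -> clipped, no match (matches: 3)
  'sold' -> not in reference -> no match (matches: 3)
Clipped matches: 3, Candidate length: 7
Precision = 3/7

3/7


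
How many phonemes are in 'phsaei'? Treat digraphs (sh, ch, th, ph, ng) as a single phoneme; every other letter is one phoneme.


Parsing 'phsaei' greedily, digraphs first:
  'ph' -> digraph (1 consonant phoneme) (phonemes so far: 1)
  's' -> consonant phoneme (phonemes so far: 2)
  'a' -> vowel phoneme (phonemes so far: 3)
  'e' -> vowel phoneme (phonemes so far: 4)
  'i' -> vowel phoneme (phonemes so far: 5)
Total phonemes: 5

5


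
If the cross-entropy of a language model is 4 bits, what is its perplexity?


Perplexity formula: PP = 2^H
H = 4
PP = 2^4
Steps: 2^1 = 2, 2^2 = 4, 2^3 = 8, 2^4 = 16
PP = 16

16


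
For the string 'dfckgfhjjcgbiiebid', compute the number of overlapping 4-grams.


String 'dfckgfhjjcgbiiebid' has length L = 18.
Number of overlapping n-grams = L - n + 1
Substituting: 18 - 4 + 1 = 15

15


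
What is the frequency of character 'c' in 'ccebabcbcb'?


Scanning 'ccebabcbcb' for 'c':
  Position 0: 'c' -> MATCH (count: 1)
  Position 1: 'c' -> MATCH (count: 2)
  Position 6: 'c' -> MATCH (count: 3)
  Position 8: 'c' -> MATCH (count: 4)
Total occurrences of 'c': 4

4


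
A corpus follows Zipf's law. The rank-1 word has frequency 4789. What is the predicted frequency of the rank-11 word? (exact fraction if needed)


Zipf's law: freq(rank) = f1 / rank
f1 = 4789, rank = 11
freq = 4789 / 11
GCD(4789, 11) = 1
Simplified: 4789/11

4789/11


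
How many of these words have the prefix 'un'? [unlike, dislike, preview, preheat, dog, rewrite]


Checking each word for prefix 'un':
  'unlike' -> YES, starts with 'un' (count: 1)
  'dislike' -> no (count: 1)
  'preview' -> no (count: 1)
  'preheat' -> no (count: 1)
  'dog' -> no (count: 1)
  'rewrite' -> no (count: 1)
Total with prefix 'un': 1

1


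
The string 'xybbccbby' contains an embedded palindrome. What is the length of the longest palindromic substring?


Scanning 'xybbccbby' for palindromic substrings.
Substring at positions 1-8: 'ybbccbby'.
Check: reverse('ybbccbby') = 'ybbccbby' -> palindrome confirmed.
Neighbouring characters ('x' / '-') break symmetry, so it cannot extend further.
No longer palindromic substring exists; longest length = 8

8


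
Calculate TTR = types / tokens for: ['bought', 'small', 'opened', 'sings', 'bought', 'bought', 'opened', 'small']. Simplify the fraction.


Tokens: 8
Unique types: ('bought', 'opened', 'sings', 'small') = 4
TTR = 4/8
Simplify: divide both by 4 -> 1/2
TTR = 1/2

1/2


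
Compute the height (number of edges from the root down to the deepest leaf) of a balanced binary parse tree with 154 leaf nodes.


In a balanced binary tree with n leaves the deepest leaf is ceil(log2(n)) edges below the root.
log2(154) = 7.2668
ceil(7.2668) = 8
height (edges) = 8

8


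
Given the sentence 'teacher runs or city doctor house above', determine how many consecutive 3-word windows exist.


Word trigrams from [7] words:
  Trigram 1: (teacher runs or)
  Trigram 2: (runs or city)
  Trigram 3: (or city doctor)
  Trigram 4: (city doctor house)
  Trigram 5: (doctor house above)
Total word trigrams: 7 - 2 = 5

5


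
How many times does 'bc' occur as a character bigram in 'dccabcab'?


Scanning 'dccabcab' for bigram 'bc':
  Position 0: 'dc' -> no
  Position 1: 'cc' -> no
  Position 2: 'ca' -> no
  Position 3: 'ab' -> no
  Position 4: 'bc' -> MATCH
  Position 5: 'ca' -> no
  Position 6: 'ab' -> no
Total matches: 1

1


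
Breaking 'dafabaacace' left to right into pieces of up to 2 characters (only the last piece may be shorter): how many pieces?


'dafabaacace' has 11 characters.
Chunking with max size 2:
  Chunk 1: 'da' (positions 0-1)
  Chunk 2: 'fa' (positions 2-3)
  Chunk 3: 'ba' (positions 4-5)
  Chunk 4: 'ac' (positions 6-7)
  Chunk 5: 'ac' (positions 8-9)
  Chunk 6: 'e' (positions 10-10)
Total chunks: ceil(11 / 2) = 6

6


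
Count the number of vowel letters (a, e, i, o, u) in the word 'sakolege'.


Scanning each character of 'sakolege':
  Position 1: 's' -> consonant (running count: 0)
  Position 2: 'a' -> vowel (running count: 1)
  Position 3: 'k' -> consonant (running count: 1)
  Position 4: 'o' -> vowel (running count: 2)
  Position 5: 'l' -> consonant (running count: 2)
  Position 6: 'e' -> vowel (running count: 3)
  Position 7: 'g' -> consonant (running count: 3)
  Position 8: 'e' -> vowel (running count: 4)
Total vowels: 4

4


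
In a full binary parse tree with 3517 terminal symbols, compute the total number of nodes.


Leaf nodes (terminals): 3517
Internal nodes = n - 1 = 3517 - 1 = 3516
Total = leaves + internal = 3517 + 3516 = 7033

7033


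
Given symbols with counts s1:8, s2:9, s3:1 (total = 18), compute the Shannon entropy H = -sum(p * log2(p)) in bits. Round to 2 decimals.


Computing entropy H = -sum(p_i * log2(p_i)):
  s1: p = 8/18 = 0.4444, -p*log2(p) = 0.5200
  s2: p = 9/18 = 0.5000, -p*log2(p) = 0.5000
  s3: p = 1/18 = 0.0556, -p*log2(p) = 0.2317
H = sum of terms = 1.2517
Rounded to 2 decimals: 1.25

1.25


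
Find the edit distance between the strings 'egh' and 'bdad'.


Building DP table for s1='egh' (len 3) and s2='bdad' (len 4):
       b  d  a  d
    0  1  2  3  4
  e 1  1  2  3  4
  g 2  2  2  3  4
  h 3  3  3  3  4
Edit distance = dp[3][4] = 4

4


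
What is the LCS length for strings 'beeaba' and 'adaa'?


DP table for LCS of 'beeaba' and 'adaa':
       a  d  a  a
    0  0  0  0  0
  b 0  0  0  0  0
  e 0  0  0  0  0
  e 0  0  0  0  0
  a 0  1  1  1  1
  b 0  1  1  1  1
  a 0  1  1  2  2
LCS: 'aa'
LCS length = 2

2


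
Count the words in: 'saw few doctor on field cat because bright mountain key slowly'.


Counting words by splitting on spaces:
  Word 1: 'saw'
  Word 2: 'few'
  Word 3: 'doctor'
  Word 4: 'on'
  Word 5: 'field'
  Word 6: 'cat'
  Word 7: 'because'
  Word 8: 'bright'
  Word 9: 'mountain'
  Word 10: 'key'
  Word 11: 'slowly'
Total words: 11

11


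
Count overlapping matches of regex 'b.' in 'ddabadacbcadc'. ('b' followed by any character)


Pattern: b. means 'b' followed by any character.
Scanning 'ddabadacbcadc' position-by-position:
  Pos 0: window 'dd' -> no
  Pos 1: window 'da' -> no
  Pos 2: window 'ab' -> no
  Pos 3: window 'ba' -> MATCH
  Pos 4: window 'ad' -> no
  Pos 5: window 'da' -> no
  Pos 6: window 'ac' -> no
  Pos 7: window 'cb' -> no
  Pos 8: window 'bc' -> MATCH
  Pos 9: window 'ca' -> no
  Pos 10: window 'ad' -> no
  Pos 11: window 'dc' -> no
  Pos 12: window 'c' -> no
Total matches: 2

2


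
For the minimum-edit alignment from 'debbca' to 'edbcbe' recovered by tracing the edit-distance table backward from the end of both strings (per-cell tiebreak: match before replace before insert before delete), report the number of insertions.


Edit distance = 4. Backtracking from cell (6, 6) with preference match > replace > insert > delete,
then listing the resulting alignment 'debbca' -> 'edbcbe' left to right:
  Step 1: delete 'd'
  Step 2: keep 'e'
  Step 3: replace b->d
  Step 4: keep 'b'
  Step 5: keep 'c'
  Step 6: insert 'b' [insertion #1]
  Step 7: replace a->e
Total insertions: 1

1


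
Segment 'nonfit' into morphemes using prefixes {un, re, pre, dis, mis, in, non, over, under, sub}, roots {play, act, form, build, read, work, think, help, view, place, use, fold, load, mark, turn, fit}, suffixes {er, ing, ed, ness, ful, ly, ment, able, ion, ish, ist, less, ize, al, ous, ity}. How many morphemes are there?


Segmenting 'nonfit' against the inventory:
  'non' -> prefix (morpheme 1)
  'fit' -> root (morpheme 2)
Total morphemes: 2

2


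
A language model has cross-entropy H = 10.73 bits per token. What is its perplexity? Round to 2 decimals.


Perplexity formula: PP = 2^H
H = 10.73
PP = 2^10.73
Decompose: 2^10.73 = 2^10 * 2^0.73
2^10 = 1024, 2^0.73 ~ 1.6586391
PP ~ 1024 * 1.6586391 = 1698.4464384
Rounded to 2 decimals: 1698.45

1698.45


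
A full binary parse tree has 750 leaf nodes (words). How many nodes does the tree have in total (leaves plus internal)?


Leaf nodes (terminals): 750
Internal nodes = n - 1 = 750 - 1 = 749
Total = leaves + internal = 750 + 749 = 1499

1499


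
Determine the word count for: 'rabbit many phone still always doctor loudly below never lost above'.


Counting words by splitting on spaces:
  Word 1: 'rabbit'
  Word 2: 'many'
  Word 3: 'phone'
  Word 4: 'still'
  Word 5: 'always'
  Word 6: 'doctor'
  Word 7: 'loudly'
  Word 8: 'below'
  Word 9: 'never'
  Word 10: 'lost'
  Word 11: 'above'
Total words: 11

11


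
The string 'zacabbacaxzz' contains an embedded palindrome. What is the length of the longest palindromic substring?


Scanning 'zacabbacaxzz' for palindromic substrings.
Substring at positions 1-8: 'acabbaca'.
Check: reverse('acabbaca') = 'acabbaca' -> palindrome confirmed.
Neighbouring characters ('z' / 'x') break symmetry, so it cannot extend further.
No longer palindromic substring exists; longest length = 8

8


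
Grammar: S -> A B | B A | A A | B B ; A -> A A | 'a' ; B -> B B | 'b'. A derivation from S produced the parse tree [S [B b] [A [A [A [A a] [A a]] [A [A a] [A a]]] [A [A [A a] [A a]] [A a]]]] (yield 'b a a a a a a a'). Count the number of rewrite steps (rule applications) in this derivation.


Every bracketed nonterminal node [X ...] in the tree is produced by exactly one rule application.
Reading the tree off as a leftmost derivation:
  Step 1: S  =>  B A   (applied S -> B A)
  Step 2: B A  =>  b A   (applied B -> b)
  Step 3: b A  =>  b A A   (applied A -> A A)
  Step 4: b A A  =>  b A A A   (applied A -> A A)
  Step 5: b A A A  =>  b A A A A   (applied A -> A A)
  Step 6: b A A A A  =>  b a A A A   (applied A -> a)
  Step 7: b a A A A  =>  b a a A A   (applied A -> a)
  Step 8: b a a A A  =>  b a a A A A   (applied A -> A A)
  Step 9: b a a A A A  =>  b a a a A A   (applied A -> a)
  Step 10: b a a a A A  =>  b a a a a A   (applied A -> a)
  Step 11: b a a a a A  =>  b a a a a A A   (applied A -> A A)
  Step 12: b a a a a A A  =>  b a a a a A A A   (applied A -> A A)
  Step 13: b a a a a A A A  =>  b a a a a a A A   (applied A -> a)
  Step 14: b a a a a a A A  =>  b a a a a a a A   (applied A -> a)
  Step 15: b a a a a a a A  =>  b a a a a a a a   (applied A -> a)
Final yield: b a a a a a a a
Total rewrite steps: 15

15
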